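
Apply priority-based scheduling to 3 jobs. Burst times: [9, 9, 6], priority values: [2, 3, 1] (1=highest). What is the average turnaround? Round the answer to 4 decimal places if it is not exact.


Sort by priority (ascending = highest first):
Order: [(1, 6), (2, 9), (3, 9)]
Completion times:
  Priority 1, burst=6, C=6
  Priority 2, burst=9, C=15
  Priority 3, burst=9, C=24
Average turnaround = 45/3 = 15.0

15.0


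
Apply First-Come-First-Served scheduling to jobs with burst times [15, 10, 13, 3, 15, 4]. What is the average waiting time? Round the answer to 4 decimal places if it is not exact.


FCFS order (as given): [15, 10, 13, 3, 15, 4]
Waiting times:
  Job 1: wait = 0
  Job 2: wait = 15
  Job 3: wait = 25
  Job 4: wait = 38
  Job 5: wait = 41
  Job 6: wait = 56
Sum of waiting times = 175
Average waiting time = 175/6 = 29.1667

29.1667


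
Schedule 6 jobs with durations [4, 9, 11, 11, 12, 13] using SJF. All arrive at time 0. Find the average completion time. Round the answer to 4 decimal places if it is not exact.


SJF order (ascending): [4, 9, 11, 11, 12, 13]
Completion times:
  Job 1: burst=4, C=4
  Job 2: burst=9, C=13
  Job 3: burst=11, C=24
  Job 4: burst=11, C=35
  Job 5: burst=12, C=47
  Job 6: burst=13, C=60
Average completion = 183/6 = 30.5

30.5


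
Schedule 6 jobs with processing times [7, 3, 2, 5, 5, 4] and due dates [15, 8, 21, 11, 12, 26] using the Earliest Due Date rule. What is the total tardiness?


Sort by due date (EDD order): [(3, 8), (5, 11), (5, 12), (7, 15), (2, 21), (4, 26)]
Compute completion times and tardiness:
  Job 1: p=3, d=8, C=3, tardiness=max(0,3-8)=0
  Job 2: p=5, d=11, C=8, tardiness=max(0,8-11)=0
  Job 3: p=5, d=12, C=13, tardiness=max(0,13-12)=1
  Job 4: p=7, d=15, C=20, tardiness=max(0,20-15)=5
  Job 5: p=2, d=21, C=22, tardiness=max(0,22-21)=1
  Job 6: p=4, d=26, C=26, tardiness=max(0,26-26)=0
Total tardiness = 7

7


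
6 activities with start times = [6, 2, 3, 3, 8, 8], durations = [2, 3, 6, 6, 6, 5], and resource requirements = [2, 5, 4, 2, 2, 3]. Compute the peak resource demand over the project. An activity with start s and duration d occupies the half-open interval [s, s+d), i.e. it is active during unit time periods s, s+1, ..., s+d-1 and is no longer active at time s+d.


Each activity i is active on [start_i, start_i + duration_i).
Compute total resource usage per time slot:
  t=0: active resources = [], total = 0
  t=1: active resources = [], total = 0
  t=2: active resources = [5], total = 5
  t=3: active resources = [5, 4, 2], total = 11
  t=4: active resources = [5, 4, 2], total = 11
  t=5: active resources = [4, 2], total = 6
  t=6: active resources = [2, 4, 2], total = 8
  t=7: active resources = [2, 4, 2], total = 8
  t=8: active resources = [4, 2, 2, 3], total = 11
  t=9: active resources = [2, 3], total = 5
  t=10: active resources = [2, 3], total = 5
  t=11: active resources = [2, 3], total = 5
  t=12: active resources = [2, 3], total = 5
  t=13: active resources = [2], total = 2
Peak resource demand = 11

11


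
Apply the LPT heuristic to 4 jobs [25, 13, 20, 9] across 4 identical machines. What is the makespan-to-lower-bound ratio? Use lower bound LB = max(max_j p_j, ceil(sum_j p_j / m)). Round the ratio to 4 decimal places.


LPT order: [25, 20, 13, 9]
Machine loads after assignment: [25, 20, 13, 9]
LPT makespan = 25
Lower bound = max(max_job, ceil(total/4)) = max(25, 17) = 25
Ratio = 25 / 25 = 1.0

1.0


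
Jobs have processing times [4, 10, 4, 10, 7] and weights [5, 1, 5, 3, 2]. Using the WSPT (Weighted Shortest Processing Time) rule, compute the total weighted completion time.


Compute p/w ratios and sort ascending (WSPT): [(4, 5), (4, 5), (10, 3), (7, 2), (10, 1)]
Compute weighted completion times:
  Job (p=4,w=5): C=4, w*C=5*4=20
  Job (p=4,w=5): C=8, w*C=5*8=40
  Job (p=10,w=3): C=18, w*C=3*18=54
  Job (p=7,w=2): C=25, w*C=2*25=50
  Job (p=10,w=1): C=35, w*C=1*35=35
Total weighted completion time = 199

199


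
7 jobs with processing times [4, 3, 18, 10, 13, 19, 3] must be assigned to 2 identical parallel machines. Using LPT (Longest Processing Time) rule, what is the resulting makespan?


Sort jobs in decreasing order (LPT): [19, 18, 13, 10, 4, 3, 3]
Assign each job to the least loaded machine:
  Machine 1: jobs [19, 10, 4, 3], load = 36
  Machine 2: jobs [18, 13, 3], load = 34
Makespan = max load = 36

36


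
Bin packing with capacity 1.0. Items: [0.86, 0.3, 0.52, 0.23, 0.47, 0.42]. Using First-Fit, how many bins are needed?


Place items sequentially using First-Fit:
  Item 0.86 -> new Bin 1
  Item 0.3 -> new Bin 2
  Item 0.52 -> Bin 2 (now 0.82)
  Item 0.23 -> new Bin 3
  Item 0.47 -> Bin 3 (now 0.7)
  Item 0.42 -> new Bin 4
Total bins used = 4

4


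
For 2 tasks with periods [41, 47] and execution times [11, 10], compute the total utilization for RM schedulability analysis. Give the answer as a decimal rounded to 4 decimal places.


Compute individual utilizations (exact fractions):
  Task 1: C/T = 11/41 (approx. 0.2683)
  Task 2: C/T = 10/47 (approx. 0.2128)
Total utilization U = 11/41 + 10/47 = 927/1927
Rounded to 4 decimal places: U = 0.4811
RM (Liu & Layland) bound for 2 tasks = 0.828427; compare with U = 927/1927 (approx. 0.481059)
U <= bound, so schedulable by RM sufficient condition.

0.4811


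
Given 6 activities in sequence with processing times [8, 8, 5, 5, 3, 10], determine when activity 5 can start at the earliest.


Activity 5 starts after activities 1 through 4 complete.
Predecessor durations: [8, 8, 5, 5]
ES = 8 + 8 + 5 + 5 = 26

26


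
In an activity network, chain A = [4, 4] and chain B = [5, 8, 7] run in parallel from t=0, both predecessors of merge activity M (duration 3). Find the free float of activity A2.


ES(A2) = sum of predecessors on chain A = 4
EF(A2) = ES + duration = 4 + 4 = 8
Successor of A2 is M. ES(M) = max(sum(A), sum(B)) = max(8, 20) = 20
Free float = ES(successor) - EF(current) = 20 - 8 = 12

12


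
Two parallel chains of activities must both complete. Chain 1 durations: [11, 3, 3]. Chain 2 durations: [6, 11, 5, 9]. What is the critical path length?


Path A total = 11 + 3 + 3 = 17
Path B total = 6 + 11 + 5 + 9 = 31
Critical path = longest path = max(17, 31) = 31

31


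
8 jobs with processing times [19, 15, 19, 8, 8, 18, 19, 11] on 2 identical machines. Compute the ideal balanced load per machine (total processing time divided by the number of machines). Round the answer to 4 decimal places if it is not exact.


Total processing time = 19 + 15 + 19 + 8 + 8 + 18 + 19 + 11 = 117
Number of machines = 2
Ideal balanced load = 117 / 2 = 58.5

58.5


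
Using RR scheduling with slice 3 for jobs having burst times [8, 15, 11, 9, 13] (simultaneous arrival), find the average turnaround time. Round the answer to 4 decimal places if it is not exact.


Time quantum = 3
Execution trace:
  J1 runs 3 units, time = 3
  J2 runs 3 units, time = 6
  J3 runs 3 units, time = 9
  J4 runs 3 units, time = 12
  J5 runs 3 units, time = 15
  J1 runs 3 units, time = 18
  J2 runs 3 units, time = 21
  J3 runs 3 units, time = 24
  J4 runs 3 units, time = 27
  J5 runs 3 units, time = 30
  J1 runs 2 units, time = 32
  J2 runs 3 units, time = 35
  J3 runs 3 units, time = 38
  J4 runs 3 units, time = 41
  J5 runs 3 units, time = 44
  J2 runs 3 units, time = 47
  J3 runs 2 units, time = 49
  J5 runs 3 units, time = 52
  J2 runs 3 units, time = 55
  J5 runs 1 units, time = 56
Finish times: [32, 55, 49, 41, 56]
Average turnaround = 233/5 = 46.6

46.6


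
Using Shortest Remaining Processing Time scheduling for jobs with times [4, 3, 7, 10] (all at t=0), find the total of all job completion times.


Since all jobs arrive at t=0, SRPT equals SPT ordering.
SPT order: [3, 4, 7, 10]
Completion times:
  Job 1: p=3, C=3
  Job 2: p=4, C=7
  Job 3: p=7, C=14
  Job 4: p=10, C=24
Total completion time = 3 + 7 + 14 + 24 = 48

48


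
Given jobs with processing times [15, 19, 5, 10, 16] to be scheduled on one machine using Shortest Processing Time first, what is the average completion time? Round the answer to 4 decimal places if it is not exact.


Sort jobs by processing time (SPT order): [5, 10, 15, 16, 19]
Compute completion times sequentially:
  Job 1: processing = 5, completes at 5
  Job 2: processing = 10, completes at 15
  Job 3: processing = 15, completes at 30
  Job 4: processing = 16, completes at 46
  Job 5: processing = 19, completes at 65
Sum of completion times = 161
Average completion time = 161/5 = 32.2

32.2


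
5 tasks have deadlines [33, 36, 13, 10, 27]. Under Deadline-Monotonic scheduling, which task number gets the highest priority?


Sort tasks by relative deadline (ascending):
  Task 4: deadline = 10
  Task 3: deadline = 13
  Task 5: deadline = 27
  Task 1: deadline = 33
  Task 2: deadline = 36
Priority order (highest first): [4, 3, 5, 1, 2]
Highest priority task = 4

4


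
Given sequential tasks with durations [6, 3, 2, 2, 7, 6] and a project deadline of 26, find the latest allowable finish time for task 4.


LF(activity 4) = deadline - sum of successor durations
Successors: activities 5 through 6 with durations [7, 6]
Sum of successor durations = 13
LF = 26 - 13 = 13

13


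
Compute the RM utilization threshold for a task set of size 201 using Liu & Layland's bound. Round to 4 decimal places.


Compute 2^(1/201) = 1.0034544463
Subtract 1: 1.0034544463 - 1 = 0.0034544463
Multiply by n: 201 * 0.0034544463 = 0.6943437063
Round to 4 dp: 0.6943

0.6943


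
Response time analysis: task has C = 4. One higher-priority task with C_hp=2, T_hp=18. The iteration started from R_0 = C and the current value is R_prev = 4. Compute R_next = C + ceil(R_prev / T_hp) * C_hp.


R_next = C + ceil(R_prev / T_hp) * C_hp
ceil(4 / 18) = ceil(0.2222) = 1
Interference = 1 * 2 = 2
R_next = 4 + 2 = 6

6


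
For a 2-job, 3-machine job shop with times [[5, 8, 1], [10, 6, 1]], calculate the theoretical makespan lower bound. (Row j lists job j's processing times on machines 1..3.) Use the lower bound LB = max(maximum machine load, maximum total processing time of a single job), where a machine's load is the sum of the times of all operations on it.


Machine loads:
  Machine 1: 5 + 10 = 15
  Machine 2: 8 + 6 = 14
  Machine 3: 1 + 1 = 2
Max machine load = 15
Job totals:
  Job 1: 14
  Job 2: 17
Max job total = 17
Lower bound = max(15, 17) = 17

17


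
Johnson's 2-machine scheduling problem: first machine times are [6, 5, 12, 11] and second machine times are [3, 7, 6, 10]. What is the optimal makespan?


Apply Johnson's rule:
  Group 1 (a <= b): [(2, 5, 7)]
  Group 2 (a > b): [(4, 11, 10), (3, 12, 6), (1, 6, 3)]
Optimal job order: [2, 4, 3, 1]
Schedule:
  Job 2: M1 done at 5, M2 done at 12
  Job 4: M1 done at 16, M2 done at 26
  Job 3: M1 done at 28, M2 done at 34
  Job 1: M1 done at 34, M2 done at 37
Makespan = 37

37


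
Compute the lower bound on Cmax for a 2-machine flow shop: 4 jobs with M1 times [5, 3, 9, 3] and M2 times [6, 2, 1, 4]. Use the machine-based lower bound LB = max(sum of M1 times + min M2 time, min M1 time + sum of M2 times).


LB1 = sum(M1 times) + min(M2 times) = 20 + 1 = 21
LB2 = min(M1 times) + sum(M2 times) = 3 + 13 = 16
Lower bound = max(LB1, LB2) = max(21, 16) = 21

21


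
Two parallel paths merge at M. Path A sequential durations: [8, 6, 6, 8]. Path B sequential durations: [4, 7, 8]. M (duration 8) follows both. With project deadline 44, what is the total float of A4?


Forward pass: ES(A4) = sum of predecessors on chain A = 20
EF = ES + duration = 20 + 8 = 28
Backward pass: LF(M) = deadline = 44; LS(M) = 44 - 8 = 36
LF(A4) = LS(M) - sum(successors on chain A) = 36 - 0 = 36
LS = LF - duration = 36 - 8 = 28
Total float = LS - ES = 28 - 20 = 8

8


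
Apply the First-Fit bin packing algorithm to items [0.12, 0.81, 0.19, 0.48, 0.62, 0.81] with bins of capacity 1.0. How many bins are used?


Place items sequentially using First-Fit:
  Item 0.12 -> new Bin 1
  Item 0.81 -> Bin 1 (now 0.93)
  Item 0.19 -> new Bin 2
  Item 0.48 -> Bin 2 (now 0.67)
  Item 0.62 -> new Bin 3
  Item 0.81 -> new Bin 4
Total bins used = 4

4


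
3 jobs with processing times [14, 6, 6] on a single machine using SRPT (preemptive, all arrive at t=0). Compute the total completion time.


Since all jobs arrive at t=0, SRPT equals SPT ordering.
SPT order: [6, 6, 14]
Completion times:
  Job 1: p=6, C=6
  Job 2: p=6, C=12
  Job 3: p=14, C=26
Total completion time = 6 + 12 + 26 = 44

44


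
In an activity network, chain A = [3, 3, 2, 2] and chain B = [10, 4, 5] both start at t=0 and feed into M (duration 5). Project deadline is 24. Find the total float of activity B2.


Forward pass: ES(B2) = sum of predecessors on chain B = 10
EF = ES + duration = 10 + 4 = 14
Backward pass: LF(M) = deadline = 24; LS(M) = 24 - 5 = 19
LF(B2) = LS(M) - sum(successors on chain B) = 19 - 5 = 14
LS = LF - duration = 14 - 4 = 10
Total float = LS - ES = 10 - 10 = 0

0


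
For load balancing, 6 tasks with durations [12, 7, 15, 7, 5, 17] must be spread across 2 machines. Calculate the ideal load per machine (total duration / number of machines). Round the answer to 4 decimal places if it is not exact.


Total processing time = 12 + 7 + 15 + 7 + 5 + 17 = 63
Number of machines = 2
Ideal balanced load = 63 / 2 = 31.5

31.5


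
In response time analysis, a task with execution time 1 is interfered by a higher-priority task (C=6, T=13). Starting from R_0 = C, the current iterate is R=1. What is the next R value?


R_next = C + ceil(R_prev / T_hp) * C_hp
ceil(1 / 13) = ceil(0.0769) = 1
Interference = 1 * 6 = 6
R_next = 1 + 6 = 7

7


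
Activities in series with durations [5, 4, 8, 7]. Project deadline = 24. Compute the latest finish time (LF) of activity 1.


LF(activity 1) = deadline - sum of successor durations
Successors: activities 2 through 4 with durations [4, 8, 7]
Sum of successor durations = 19
LF = 24 - 19 = 5

5


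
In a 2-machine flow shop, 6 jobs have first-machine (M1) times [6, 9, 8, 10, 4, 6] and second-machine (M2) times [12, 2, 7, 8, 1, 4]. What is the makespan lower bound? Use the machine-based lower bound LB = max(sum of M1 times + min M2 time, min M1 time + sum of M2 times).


LB1 = sum(M1 times) + min(M2 times) = 43 + 1 = 44
LB2 = min(M1 times) + sum(M2 times) = 4 + 34 = 38
Lower bound = max(LB1, LB2) = max(44, 38) = 44

44


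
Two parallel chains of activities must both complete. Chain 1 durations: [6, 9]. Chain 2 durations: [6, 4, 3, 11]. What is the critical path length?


Path A total = 6 + 9 = 15
Path B total = 6 + 4 + 3 + 11 = 24
Critical path = longest path = max(15, 24) = 24

24


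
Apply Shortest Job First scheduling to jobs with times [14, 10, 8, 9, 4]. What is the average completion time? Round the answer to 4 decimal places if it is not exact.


SJF order (ascending): [4, 8, 9, 10, 14]
Completion times:
  Job 1: burst=4, C=4
  Job 2: burst=8, C=12
  Job 3: burst=9, C=21
  Job 4: burst=10, C=31
  Job 5: burst=14, C=45
Average completion = 113/5 = 22.6

22.6


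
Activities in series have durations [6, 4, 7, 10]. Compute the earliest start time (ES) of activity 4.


Activity 4 starts after activities 1 through 3 complete.
Predecessor durations: [6, 4, 7]
ES = 6 + 4 + 7 = 17

17


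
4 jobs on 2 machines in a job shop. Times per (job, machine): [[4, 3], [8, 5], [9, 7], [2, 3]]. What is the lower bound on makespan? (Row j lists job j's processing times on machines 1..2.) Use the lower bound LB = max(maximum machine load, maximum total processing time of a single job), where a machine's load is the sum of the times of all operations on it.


Machine loads:
  Machine 1: 4 + 8 + 9 + 2 = 23
  Machine 2: 3 + 5 + 7 + 3 = 18
Max machine load = 23
Job totals:
  Job 1: 7
  Job 2: 13
  Job 3: 16
  Job 4: 5
Max job total = 16
Lower bound = max(23, 16) = 23

23


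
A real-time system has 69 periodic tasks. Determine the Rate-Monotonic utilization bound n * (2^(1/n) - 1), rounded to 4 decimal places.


Compute 2^(1/69) = 1.0100962378
Subtract 1: 1.0100962378 - 1 = 0.0100962378
Multiply by n: 69 * 0.0100962378 = 0.6966404082
Round to 4 dp: 0.6966

0.6966


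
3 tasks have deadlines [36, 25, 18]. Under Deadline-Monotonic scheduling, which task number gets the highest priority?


Sort tasks by relative deadline (ascending):
  Task 3: deadline = 18
  Task 2: deadline = 25
  Task 1: deadline = 36
Priority order (highest first): [3, 2, 1]
Highest priority task = 3

3


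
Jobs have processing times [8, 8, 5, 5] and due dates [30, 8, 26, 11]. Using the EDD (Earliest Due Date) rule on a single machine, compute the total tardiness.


Sort by due date (EDD order): [(8, 8), (5, 11), (5, 26), (8, 30)]
Compute completion times and tardiness:
  Job 1: p=8, d=8, C=8, tardiness=max(0,8-8)=0
  Job 2: p=5, d=11, C=13, tardiness=max(0,13-11)=2
  Job 3: p=5, d=26, C=18, tardiness=max(0,18-26)=0
  Job 4: p=8, d=30, C=26, tardiness=max(0,26-30)=0
Total tardiness = 2

2


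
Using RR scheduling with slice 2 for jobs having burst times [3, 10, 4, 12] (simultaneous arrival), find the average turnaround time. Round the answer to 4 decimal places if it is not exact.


Time quantum = 2
Execution trace:
  J1 runs 2 units, time = 2
  J2 runs 2 units, time = 4
  J3 runs 2 units, time = 6
  J4 runs 2 units, time = 8
  J1 runs 1 units, time = 9
  J2 runs 2 units, time = 11
  J3 runs 2 units, time = 13
  J4 runs 2 units, time = 15
  J2 runs 2 units, time = 17
  J4 runs 2 units, time = 19
  J2 runs 2 units, time = 21
  J4 runs 2 units, time = 23
  J2 runs 2 units, time = 25
  J4 runs 2 units, time = 27
  J4 runs 2 units, time = 29
Finish times: [9, 25, 13, 29]
Average turnaround = 76/4 = 19.0

19.0


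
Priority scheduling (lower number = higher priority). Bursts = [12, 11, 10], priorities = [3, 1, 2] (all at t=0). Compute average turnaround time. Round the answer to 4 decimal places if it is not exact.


Sort by priority (ascending = highest first):
Order: [(1, 11), (2, 10), (3, 12)]
Completion times:
  Priority 1, burst=11, C=11
  Priority 2, burst=10, C=21
  Priority 3, burst=12, C=33
Average turnaround = 65/3 = 21.6667

21.6667


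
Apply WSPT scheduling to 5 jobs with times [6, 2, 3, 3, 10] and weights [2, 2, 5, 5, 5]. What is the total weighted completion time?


Compute p/w ratios and sort ascending (WSPT): [(3, 5), (3, 5), (2, 2), (10, 5), (6, 2)]
Compute weighted completion times:
  Job (p=3,w=5): C=3, w*C=5*3=15
  Job (p=3,w=5): C=6, w*C=5*6=30
  Job (p=2,w=2): C=8, w*C=2*8=16
  Job (p=10,w=5): C=18, w*C=5*18=90
  Job (p=6,w=2): C=24, w*C=2*24=48
Total weighted completion time = 199

199


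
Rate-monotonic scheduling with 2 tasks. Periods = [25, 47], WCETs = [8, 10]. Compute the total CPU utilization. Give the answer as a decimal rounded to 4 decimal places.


Compute individual utilizations (exact fractions):
  Task 1: C/T = 8/25 (approx. 0.32)
  Task 2: C/T = 10/47 (approx. 0.2128)
Total utilization U = 8/25 + 10/47 = 626/1175
Rounded to 4 decimal places: U = 0.5328
RM (Liu & Layland) bound for 2 tasks = 0.828427; compare with U = 626/1175 (approx. 0.532766)
U <= bound, so schedulable by RM sufficient condition.

0.5328


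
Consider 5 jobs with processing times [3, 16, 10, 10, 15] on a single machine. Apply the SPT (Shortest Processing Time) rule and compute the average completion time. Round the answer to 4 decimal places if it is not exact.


Sort jobs by processing time (SPT order): [3, 10, 10, 15, 16]
Compute completion times sequentially:
  Job 1: processing = 3, completes at 3
  Job 2: processing = 10, completes at 13
  Job 3: processing = 10, completes at 23
  Job 4: processing = 15, completes at 38
  Job 5: processing = 16, completes at 54
Sum of completion times = 131
Average completion time = 131/5 = 26.2

26.2


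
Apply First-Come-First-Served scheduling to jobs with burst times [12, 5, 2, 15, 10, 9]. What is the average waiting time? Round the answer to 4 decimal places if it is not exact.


FCFS order (as given): [12, 5, 2, 15, 10, 9]
Waiting times:
  Job 1: wait = 0
  Job 2: wait = 12
  Job 3: wait = 17
  Job 4: wait = 19
  Job 5: wait = 34
  Job 6: wait = 44
Sum of waiting times = 126
Average waiting time = 126/6 = 21.0

21.0


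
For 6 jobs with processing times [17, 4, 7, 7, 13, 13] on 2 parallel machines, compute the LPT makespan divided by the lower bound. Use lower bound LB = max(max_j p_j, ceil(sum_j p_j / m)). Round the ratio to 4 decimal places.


LPT order: [17, 13, 13, 7, 7, 4]
Machine loads after assignment: [31, 30]
LPT makespan = 31
Lower bound = max(max_job, ceil(total/2)) = max(17, 31) = 31
Ratio = 31 / 31 = 1.0

1.0


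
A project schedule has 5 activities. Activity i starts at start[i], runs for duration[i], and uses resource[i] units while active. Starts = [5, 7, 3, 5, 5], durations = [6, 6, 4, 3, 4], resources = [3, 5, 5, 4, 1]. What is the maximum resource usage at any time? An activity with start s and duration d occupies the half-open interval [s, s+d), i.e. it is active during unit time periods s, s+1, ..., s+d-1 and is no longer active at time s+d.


Each activity i is active on [start_i, start_i + duration_i).
Compute total resource usage per time slot:
  t=0: active resources = [], total = 0
  t=1: active resources = [], total = 0
  t=2: active resources = [], total = 0
  t=3: active resources = [5], total = 5
  t=4: active resources = [5], total = 5
  t=5: active resources = [3, 5, 4, 1], total = 13
  t=6: active resources = [3, 5, 4, 1], total = 13
  t=7: active resources = [3, 5, 4, 1], total = 13
  t=8: active resources = [3, 5, 1], total = 9
  t=9: active resources = [3, 5], total = 8
  t=10: active resources = [3, 5], total = 8
  t=11: active resources = [5], total = 5
  t=12: active resources = [5], total = 5
Peak resource demand = 13

13


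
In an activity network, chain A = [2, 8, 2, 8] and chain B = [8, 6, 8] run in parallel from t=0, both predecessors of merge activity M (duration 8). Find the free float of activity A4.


ES(A4) = sum of predecessors on chain A = 12
EF(A4) = ES + duration = 12 + 8 = 20
Successor of A4 is M. ES(M) = max(sum(A), sum(B)) = max(20, 22) = 22
Free float = ES(successor) - EF(current) = 22 - 20 = 2

2


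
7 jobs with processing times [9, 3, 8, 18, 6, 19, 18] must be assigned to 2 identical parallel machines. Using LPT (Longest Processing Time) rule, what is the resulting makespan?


Sort jobs in decreasing order (LPT): [19, 18, 18, 9, 8, 6, 3]
Assign each job to the least loaded machine:
  Machine 1: jobs [19, 9, 8, 6], load = 42
  Machine 2: jobs [18, 18, 3], load = 39
Makespan = max load = 42

42


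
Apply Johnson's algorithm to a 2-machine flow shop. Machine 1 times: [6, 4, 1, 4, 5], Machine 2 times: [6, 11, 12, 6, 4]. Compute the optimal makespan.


Apply Johnson's rule:
  Group 1 (a <= b): [(3, 1, 12), (2, 4, 11), (4, 4, 6), (1, 6, 6)]
  Group 2 (a > b): [(5, 5, 4)]
Optimal job order: [3, 2, 4, 1, 5]
Schedule:
  Job 3: M1 done at 1, M2 done at 13
  Job 2: M1 done at 5, M2 done at 24
  Job 4: M1 done at 9, M2 done at 30
  Job 1: M1 done at 15, M2 done at 36
  Job 5: M1 done at 20, M2 done at 40
Makespan = 40

40


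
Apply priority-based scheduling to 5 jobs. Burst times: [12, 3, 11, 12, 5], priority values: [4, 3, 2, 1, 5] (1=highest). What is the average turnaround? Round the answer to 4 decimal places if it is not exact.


Sort by priority (ascending = highest first):
Order: [(1, 12), (2, 11), (3, 3), (4, 12), (5, 5)]
Completion times:
  Priority 1, burst=12, C=12
  Priority 2, burst=11, C=23
  Priority 3, burst=3, C=26
  Priority 4, burst=12, C=38
  Priority 5, burst=5, C=43
Average turnaround = 142/5 = 28.4

28.4


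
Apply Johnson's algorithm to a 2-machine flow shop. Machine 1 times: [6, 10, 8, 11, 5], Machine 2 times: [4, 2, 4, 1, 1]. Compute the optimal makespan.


Apply Johnson's rule:
  Group 1 (a <= b): []
  Group 2 (a > b): [(1, 6, 4), (3, 8, 4), (2, 10, 2), (4, 11, 1), (5, 5, 1)]
Optimal job order: [1, 3, 2, 4, 5]
Schedule:
  Job 1: M1 done at 6, M2 done at 10
  Job 3: M1 done at 14, M2 done at 18
  Job 2: M1 done at 24, M2 done at 26
  Job 4: M1 done at 35, M2 done at 36
  Job 5: M1 done at 40, M2 done at 41
Makespan = 41

41


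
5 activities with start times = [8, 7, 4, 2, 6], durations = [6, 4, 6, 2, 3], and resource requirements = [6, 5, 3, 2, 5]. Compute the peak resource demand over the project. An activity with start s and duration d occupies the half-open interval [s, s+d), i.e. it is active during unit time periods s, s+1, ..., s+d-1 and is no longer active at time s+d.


Each activity i is active on [start_i, start_i + duration_i).
Compute total resource usage per time slot:
  t=0: active resources = [], total = 0
  t=1: active resources = [], total = 0
  t=2: active resources = [2], total = 2
  t=3: active resources = [2], total = 2
  t=4: active resources = [3], total = 3
  t=5: active resources = [3], total = 3
  t=6: active resources = [3, 5], total = 8
  t=7: active resources = [5, 3, 5], total = 13
  t=8: active resources = [6, 5, 3, 5], total = 19
  t=9: active resources = [6, 5, 3], total = 14
  t=10: active resources = [6, 5], total = 11
  t=11: active resources = [6], total = 6
  t=12: active resources = [6], total = 6
  t=13: active resources = [6], total = 6
Peak resource demand = 19

19


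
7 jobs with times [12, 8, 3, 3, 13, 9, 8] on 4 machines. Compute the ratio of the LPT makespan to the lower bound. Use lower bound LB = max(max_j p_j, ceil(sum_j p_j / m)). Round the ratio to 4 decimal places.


LPT order: [13, 12, 9, 8, 8, 3, 3]
Machine loads after assignment: [13, 15, 12, 16]
LPT makespan = 16
Lower bound = max(max_job, ceil(total/4)) = max(13, 14) = 14
Ratio = 16 / 14 = 1.1429

1.1429


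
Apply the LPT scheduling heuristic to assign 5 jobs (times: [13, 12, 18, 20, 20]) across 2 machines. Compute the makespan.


Sort jobs in decreasing order (LPT): [20, 20, 18, 13, 12]
Assign each job to the least loaded machine:
  Machine 1: jobs [20, 18], load = 38
  Machine 2: jobs [20, 13, 12], load = 45
Makespan = max load = 45

45


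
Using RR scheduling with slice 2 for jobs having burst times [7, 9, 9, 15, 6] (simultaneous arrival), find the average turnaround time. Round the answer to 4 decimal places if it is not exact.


Time quantum = 2
Execution trace:
  J1 runs 2 units, time = 2
  J2 runs 2 units, time = 4
  J3 runs 2 units, time = 6
  J4 runs 2 units, time = 8
  J5 runs 2 units, time = 10
  J1 runs 2 units, time = 12
  J2 runs 2 units, time = 14
  J3 runs 2 units, time = 16
  J4 runs 2 units, time = 18
  J5 runs 2 units, time = 20
  J1 runs 2 units, time = 22
  J2 runs 2 units, time = 24
  J3 runs 2 units, time = 26
  J4 runs 2 units, time = 28
  J5 runs 2 units, time = 30
  J1 runs 1 units, time = 31
  J2 runs 2 units, time = 33
  J3 runs 2 units, time = 35
  J4 runs 2 units, time = 37
  J2 runs 1 units, time = 38
  J3 runs 1 units, time = 39
  J4 runs 2 units, time = 41
  J4 runs 2 units, time = 43
  J4 runs 2 units, time = 45
  J4 runs 1 units, time = 46
Finish times: [31, 38, 39, 46, 30]
Average turnaround = 184/5 = 36.8

36.8


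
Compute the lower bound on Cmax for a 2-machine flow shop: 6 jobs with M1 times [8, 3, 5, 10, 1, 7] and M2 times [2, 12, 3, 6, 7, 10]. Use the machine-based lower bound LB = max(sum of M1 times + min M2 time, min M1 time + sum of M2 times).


LB1 = sum(M1 times) + min(M2 times) = 34 + 2 = 36
LB2 = min(M1 times) + sum(M2 times) = 1 + 40 = 41
Lower bound = max(LB1, LB2) = max(36, 41) = 41

41


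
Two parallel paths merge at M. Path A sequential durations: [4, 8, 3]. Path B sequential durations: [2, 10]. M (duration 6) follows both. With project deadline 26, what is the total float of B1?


Forward pass: ES(B1) = sum of predecessors on chain B = 0
EF = ES + duration = 0 + 2 = 2
Backward pass: LF(M) = deadline = 26; LS(M) = 26 - 6 = 20
LF(B1) = LS(M) - sum(successors on chain B) = 20 - 10 = 10
LS = LF - duration = 10 - 2 = 8
Total float = LS - ES = 8 - 0 = 8

8


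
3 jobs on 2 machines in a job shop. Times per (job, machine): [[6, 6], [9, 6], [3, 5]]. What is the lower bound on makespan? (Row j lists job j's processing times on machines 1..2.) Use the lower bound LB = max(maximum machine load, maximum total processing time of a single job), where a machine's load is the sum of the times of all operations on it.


Machine loads:
  Machine 1: 6 + 9 + 3 = 18
  Machine 2: 6 + 6 + 5 = 17
Max machine load = 18
Job totals:
  Job 1: 12
  Job 2: 15
  Job 3: 8
Max job total = 15
Lower bound = max(18, 15) = 18

18


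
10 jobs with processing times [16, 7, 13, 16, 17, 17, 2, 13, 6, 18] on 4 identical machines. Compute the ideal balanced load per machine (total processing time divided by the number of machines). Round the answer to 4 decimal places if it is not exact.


Total processing time = 16 + 7 + 13 + 16 + 17 + 17 + 2 + 13 + 6 + 18 = 125
Number of machines = 4
Ideal balanced load = 125 / 4 = 31.25

31.25


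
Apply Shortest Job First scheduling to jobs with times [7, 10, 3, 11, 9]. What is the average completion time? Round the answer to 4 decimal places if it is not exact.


SJF order (ascending): [3, 7, 9, 10, 11]
Completion times:
  Job 1: burst=3, C=3
  Job 2: burst=7, C=10
  Job 3: burst=9, C=19
  Job 4: burst=10, C=29
  Job 5: burst=11, C=40
Average completion = 101/5 = 20.2

20.2


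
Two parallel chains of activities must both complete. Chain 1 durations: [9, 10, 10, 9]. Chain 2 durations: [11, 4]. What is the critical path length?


Path A total = 9 + 10 + 10 + 9 = 38
Path B total = 11 + 4 = 15
Critical path = longest path = max(38, 15) = 38

38


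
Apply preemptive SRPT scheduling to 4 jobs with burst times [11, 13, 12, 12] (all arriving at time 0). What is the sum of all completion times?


Since all jobs arrive at t=0, SRPT equals SPT ordering.
SPT order: [11, 12, 12, 13]
Completion times:
  Job 1: p=11, C=11
  Job 2: p=12, C=23
  Job 3: p=12, C=35
  Job 4: p=13, C=48
Total completion time = 11 + 23 + 35 + 48 = 117

117


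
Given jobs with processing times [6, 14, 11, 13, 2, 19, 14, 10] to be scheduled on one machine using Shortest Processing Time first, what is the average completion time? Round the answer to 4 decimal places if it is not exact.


Sort jobs by processing time (SPT order): [2, 6, 10, 11, 13, 14, 14, 19]
Compute completion times sequentially:
  Job 1: processing = 2, completes at 2
  Job 2: processing = 6, completes at 8
  Job 3: processing = 10, completes at 18
  Job 4: processing = 11, completes at 29
  Job 5: processing = 13, completes at 42
  Job 6: processing = 14, completes at 56
  Job 7: processing = 14, completes at 70
  Job 8: processing = 19, completes at 89
Sum of completion times = 314
Average completion time = 314/8 = 39.25

39.25


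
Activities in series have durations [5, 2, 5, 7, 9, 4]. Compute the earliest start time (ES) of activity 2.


Activity 2 starts after activities 1 through 1 complete.
Predecessor durations: [5]
ES = 5 = 5

5


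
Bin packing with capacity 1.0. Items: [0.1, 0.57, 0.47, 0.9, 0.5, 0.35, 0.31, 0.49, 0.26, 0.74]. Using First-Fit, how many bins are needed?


Place items sequentially using First-Fit:
  Item 0.1 -> new Bin 1
  Item 0.57 -> Bin 1 (now 0.67)
  Item 0.47 -> new Bin 2
  Item 0.9 -> new Bin 3
  Item 0.5 -> Bin 2 (now 0.97)
  Item 0.35 -> new Bin 4
  Item 0.31 -> Bin 1 (now 0.98)
  Item 0.49 -> Bin 4 (now 0.84)
  Item 0.26 -> new Bin 5
  Item 0.74 -> Bin 5 (now 1.0)
Total bins used = 5

5


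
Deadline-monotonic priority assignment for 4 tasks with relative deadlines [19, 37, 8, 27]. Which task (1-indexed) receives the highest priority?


Sort tasks by relative deadline (ascending):
  Task 3: deadline = 8
  Task 1: deadline = 19
  Task 4: deadline = 27
  Task 2: deadline = 37
Priority order (highest first): [3, 1, 4, 2]
Highest priority task = 3

3


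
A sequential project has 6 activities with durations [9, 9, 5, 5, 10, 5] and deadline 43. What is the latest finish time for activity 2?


LF(activity 2) = deadline - sum of successor durations
Successors: activities 3 through 6 with durations [5, 5, 10, 5]
Sum of successor durations = 25
LF = 43 - 25 = 18

18


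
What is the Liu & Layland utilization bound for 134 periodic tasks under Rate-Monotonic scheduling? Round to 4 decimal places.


Compute 2^(1/134) = 1.0051861419
Subtract 1: 1.0051861419 - 1 = 0.0051861419
Multiply by n: 134 * 0.0051861419 = 0.6949430146
Round to 4 dp: 0.6949

0.6949


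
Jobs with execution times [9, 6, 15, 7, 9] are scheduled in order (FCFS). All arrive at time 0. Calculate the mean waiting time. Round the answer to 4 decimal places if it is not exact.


FCFS order (as given): [9, 6, 15, 7, 9]
Waiting times:
  Job 1: wait = 0
  Job 2: wait = 9
  Job 3: wait = 15
  Job 4: wait = 30
  Job 5: wait = 37
Sum of waiting times = 91
Average waiting time = 91/5 = 18.2

18.2


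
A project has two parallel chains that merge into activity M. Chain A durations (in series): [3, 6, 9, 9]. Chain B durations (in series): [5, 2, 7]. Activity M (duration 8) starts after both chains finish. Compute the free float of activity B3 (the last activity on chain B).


ES(B3) = sum of predecessors on chain B = 7
EF(B3) = ES + duration = 7 + 7 = 14
Successor of B3 is M. ES(M) = max(sum(A), sum(B)) = max(27, 14) = 27
Free float = ES(successor) - EF(current) = 27 - 14 = 13

13


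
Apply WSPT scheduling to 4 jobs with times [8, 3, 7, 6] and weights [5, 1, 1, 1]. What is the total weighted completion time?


Compute p/w ratios and sort ascending (WSPT): [(8, 5), (3, 1), (6, 1), (7, 1)]
Compute weighted completion times:
  Job (p=8,w=5): C=8, w*C=5*8=40
  Job (p=3,w=1): C=11, w*C=1*11=11
  Job (p=6,w=1): C=17, w*C=1*17=17
  Job (p=7,w=1): C=24, w*C=1*24=24
Total weighted completion time = 92

92


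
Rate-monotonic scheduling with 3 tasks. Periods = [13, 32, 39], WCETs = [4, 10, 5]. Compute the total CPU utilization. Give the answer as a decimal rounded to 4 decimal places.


Compute individual utilizations (exact fractions):
  Task 1: C/T = 4/13 (approx. 0.3077)
  Task 2: C/T = 10/32 = 5/16 (approx. 0.3125)
  Task 3: C/T = 5/39 (approx. 0.1282)
Total utilization U = 4/13 + 5/16 + 5/39 = 467/624
Rounded to 4 decimal places: U = 0.7484
RM (Liu & Layland) bound for 3 tasks = 0.779763; compare with U = 467/624 (approx. 0.748397)
U <= bound, so schedulable by RM sufficient condition.

0.7484


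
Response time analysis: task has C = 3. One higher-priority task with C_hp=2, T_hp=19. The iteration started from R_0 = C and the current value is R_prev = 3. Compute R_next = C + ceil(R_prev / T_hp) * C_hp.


R_next = C + ceil(R_prev / T_hp) * C_hp
ceil(3 / 19) = ceil(0.1579) = 1
Interference = 1 * 2 = 2
R_next = 3 + 2 = 5

5


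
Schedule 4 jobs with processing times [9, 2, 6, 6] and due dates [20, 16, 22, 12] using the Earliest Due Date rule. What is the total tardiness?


Sort by due date (EDD order): [(6, 12), (2, 16), (9, 20), (6, 22)]
Compute completion times and tardiness:
  Job 1: p=6, d=12, C=6, tardiness=max(0,6-12)=0
  Job 2: p=2, d=16, C=8, tardiness=max(0,8-16)=0
  Job 3: p=9, d=20, C=17, tardiness=max(0,17-20)=0
  Job 4: p=6, d=22, C=23, tardiness=max(0,23-22)=1
Total tardiness = 1

1


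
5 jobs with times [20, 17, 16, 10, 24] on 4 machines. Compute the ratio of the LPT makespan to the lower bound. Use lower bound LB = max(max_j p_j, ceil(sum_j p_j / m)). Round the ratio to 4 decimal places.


LPT order: [24, 20, 17, 16, 10]
Machine loads after assignment: [24, 20, 17, 26]
LPT makespan = 26
Lower bound = max(max_job, ceil(total/4)) = max(24, 22) = 24
Ratio = 26 / 24 = 1.0833

1.0833


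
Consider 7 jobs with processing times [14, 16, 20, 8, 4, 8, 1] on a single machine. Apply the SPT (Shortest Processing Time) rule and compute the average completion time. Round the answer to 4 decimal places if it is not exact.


Sort jobs by processing time (SPT order): [1, 4, 8, 8, 14, 16, 20]
Compute completion times sequentially:
  Job 1: processing = 1, completes at 1
  Job 2: processing = 4, completes at 5
  Job 3: processing = 8, completes at 13
  Job 4: processing = 8, completes at 21
  Job 5: processing = 14, completes at 35
  Job 6: processing = 16, completes at 51
  Job 7: processing = 20, completes at 71
Sum of completion times = 197
Average completion time = 197/7 = 28.1429

28.1429


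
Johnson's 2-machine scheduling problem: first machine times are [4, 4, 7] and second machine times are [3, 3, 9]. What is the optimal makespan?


Apply Johnson's rule:
  Group 1 (a <= b): [(3, 7, 9)]
  Group 2 (a > b): [(1, 4, 3), (2, 4, 3)]
Optimal job order: [3, 1, 2]
Schedule:
  Job 3: M1 done at 7, M2 done at 16
  Job 1: M1 done at 11, M2 done at 19
  Job 2: M1 done at 15, M2 done at 22
Makespan = 22

22


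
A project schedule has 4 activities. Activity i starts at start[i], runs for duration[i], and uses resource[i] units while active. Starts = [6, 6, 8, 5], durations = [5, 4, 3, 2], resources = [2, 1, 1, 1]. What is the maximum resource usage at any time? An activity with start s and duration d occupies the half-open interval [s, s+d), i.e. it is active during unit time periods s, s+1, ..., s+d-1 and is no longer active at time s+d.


Each activity i is active on [start_i, start_i + duration_i).
Compute total resource usage per time slot:
  t=0: active resources = [], total = 0
  t=1: active resources = [], total = 0
  t=2: active resources = [], total = 0
  t=3: active resources = [], total = 0
  t=4: active resources = [], total = 0
  t=5: active resources = [1], total = 1
  t=6: active resources = [2, 1, 1], total = 4
  t=7: active resources = [2, 1], total = 3
  t=8: active resources = [2, 1, 1], total = 4
  t=9: active resources = [2, 1, 1], total = 4
  t=10: active resources = [2, 1], total = 3
Peak resource demand = 4

4


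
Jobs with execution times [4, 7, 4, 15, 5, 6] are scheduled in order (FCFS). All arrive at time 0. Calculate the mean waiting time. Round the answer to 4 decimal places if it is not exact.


FCFS order (as given): [4, 7, 4, 15, 5, 6]
Waiting times:
  Job 1: wait = 0
  Job 2: wait = 4
  Job 3: wait = 11
  Job 4: wait = 15
  Job 5: wait = 30
  Job 6: wait = 35
Sum of waiting times = 95
Average waiting time = 95/6 = 15.8333

15.8333


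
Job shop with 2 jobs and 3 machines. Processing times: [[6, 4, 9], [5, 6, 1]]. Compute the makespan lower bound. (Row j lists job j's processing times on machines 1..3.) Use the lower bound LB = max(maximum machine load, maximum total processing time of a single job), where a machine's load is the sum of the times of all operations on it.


Machine loads:
  Machine 1: 6 + 5 = 11
  Machine 2: 4 + 6 = 10
  Machine 3: 9 + 1 = 10
Max machine load = 11
Job totals:
  Job 1: 19
  Job 2: 12
Max job total = 19
Lower bound = max(11, 19) = 19

19


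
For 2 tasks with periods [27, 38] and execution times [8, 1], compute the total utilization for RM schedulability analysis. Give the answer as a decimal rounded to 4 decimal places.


Compute individual utilizations (exact fractions):
  Task 1: C/T = 8/27 (approx. 0.2963)
  Task 2: C/T = 1/38 (approx. 0.0263)
Total utilization U = 8/27 + 1/38 = 331/1026
Rounded to 4 decimal places: U = 0.3226
RM (Liu & Layland) bound for 2 tasks = 0.828427; compare with U = 331/1026 (approx. 0.322612)
U <= bound, so schedulable by RM sufficient condition.

0.3226


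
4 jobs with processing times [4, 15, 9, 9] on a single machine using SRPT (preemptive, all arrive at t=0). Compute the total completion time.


Since all jobs arrive at t=0, SRPT equals SPT ordering.
SPT order: [4, 9, 9, 15]
Completion times:
  Job 1: p=4, C=4
  Job 2: p=9, C=13
  Job 3: p=9, C=22
  Job 4: p=15, C=37
Total completion time = 4 + 13 + 22 + 37 = 76

76


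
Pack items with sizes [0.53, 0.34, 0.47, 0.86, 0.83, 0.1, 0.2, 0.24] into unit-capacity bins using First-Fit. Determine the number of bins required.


Place items sequentially using First-Fit:
  Item 0.53 -> new Bin 1
  Item 0.34 -> Bin 1 (now 0.87)
  Item 0.47 -> new Bin 2
  Item 0.86 -> new Bin 3
  Item 0.83 -> new Bin 4
  Item 0.1 -> Bin 1 (now 0.97)
  Item 0.2 -> Bin 2 (now 0.67)
  Item 0.24 -> Bin 2 (now 0.91)
Total bins used = 4

4
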